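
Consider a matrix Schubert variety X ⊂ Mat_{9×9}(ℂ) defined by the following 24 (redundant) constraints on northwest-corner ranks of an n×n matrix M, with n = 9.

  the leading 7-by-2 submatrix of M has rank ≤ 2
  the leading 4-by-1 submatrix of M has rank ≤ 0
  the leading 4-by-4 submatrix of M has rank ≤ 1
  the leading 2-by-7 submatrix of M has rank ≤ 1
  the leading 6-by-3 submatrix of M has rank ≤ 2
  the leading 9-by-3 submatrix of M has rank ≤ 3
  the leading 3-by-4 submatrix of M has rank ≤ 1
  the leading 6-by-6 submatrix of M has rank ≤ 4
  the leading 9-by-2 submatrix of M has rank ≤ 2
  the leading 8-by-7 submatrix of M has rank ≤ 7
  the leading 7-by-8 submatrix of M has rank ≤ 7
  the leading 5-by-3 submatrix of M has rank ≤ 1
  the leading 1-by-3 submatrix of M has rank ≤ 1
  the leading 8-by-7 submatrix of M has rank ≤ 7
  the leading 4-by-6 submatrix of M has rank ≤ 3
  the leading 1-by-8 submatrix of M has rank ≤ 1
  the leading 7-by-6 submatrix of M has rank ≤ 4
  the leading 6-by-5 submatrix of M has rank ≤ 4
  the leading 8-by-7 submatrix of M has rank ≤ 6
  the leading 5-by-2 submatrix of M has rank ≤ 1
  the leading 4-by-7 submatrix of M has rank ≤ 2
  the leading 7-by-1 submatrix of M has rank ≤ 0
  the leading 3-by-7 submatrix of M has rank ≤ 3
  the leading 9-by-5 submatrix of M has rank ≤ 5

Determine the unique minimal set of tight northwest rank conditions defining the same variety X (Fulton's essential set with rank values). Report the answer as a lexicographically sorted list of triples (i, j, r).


Recovering R(i,j) via the rank-extension bound from the 24 conditions:

  0, 1, 1, 1, 1, 1, 1, 1, 1
  0, 1, 1, 1, 1, 1, 1, 2, 2
  0, 1, 1, 1, 2, 2, 2, 3, 3
  0, 1, 1, 1, 2, 2, 2, 3, 4
  0, 1, 1, 2, 3, 3, 3, 4, 5
  0, 1, 2, 3, 4, 4, 4, 5, 6
  0, 1, 2, 3, 4, 4, 5, 6, 7
  1, 2, 3, 4, 5, 5, 6, 7, 8
  1, 2, 3, 4, 5, 6, 7, 8, 9

reading off 1-entries of Δ²R: w = (2, 8, 5, 9, 4, 3, 7, 1, 6).

Fulton essential set (6 of the 20 Rothe cells):

[(2, 7, 1), (4, 4, 1), (4, 7, 2), (5, 3, 1), (7, 1, 0), (7, 6, 4)]


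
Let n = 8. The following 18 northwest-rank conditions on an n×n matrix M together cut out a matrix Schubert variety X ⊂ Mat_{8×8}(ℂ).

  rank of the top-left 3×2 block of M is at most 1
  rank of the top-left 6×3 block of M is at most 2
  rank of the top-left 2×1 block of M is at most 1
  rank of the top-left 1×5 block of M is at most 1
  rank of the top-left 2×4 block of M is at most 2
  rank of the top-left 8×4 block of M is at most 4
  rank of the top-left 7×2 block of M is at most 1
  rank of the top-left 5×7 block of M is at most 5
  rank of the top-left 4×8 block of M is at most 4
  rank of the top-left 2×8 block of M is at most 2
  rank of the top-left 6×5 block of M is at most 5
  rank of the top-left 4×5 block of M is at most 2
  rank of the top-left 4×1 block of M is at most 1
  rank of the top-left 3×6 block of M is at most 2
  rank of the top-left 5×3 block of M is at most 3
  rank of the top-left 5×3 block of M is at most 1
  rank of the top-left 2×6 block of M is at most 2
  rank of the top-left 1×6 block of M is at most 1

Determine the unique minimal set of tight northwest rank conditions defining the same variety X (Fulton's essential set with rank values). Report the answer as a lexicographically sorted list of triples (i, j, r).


Reconstructing r_w from the 18 given conditions:

  1 | 1 | 1 | 1 | 1 | 1 | 1 | 1
  1 | 1 | 1 | 2 | 2 | 2 | 2 | 2
  1 | 1 | 1 | 2 | 2 | 2 | 3 | 3
  1 | 1 | 1 | 2 | 2 | 3 | 4 | 4
  1 | 1 | 1 | 2 | 3 | 4 | 5 | 5
  1 | 1 | 2 | 3 | 4 | 5 | 6 | 6
  1 | 1 | 2 | 3 | 4 | 5 | 6 | 7
  1 | 2 | 3 | 4 | 5 | 6 | 7 | 8

hence w(1..8) = (1, 4, 7, 6, 5, 3, 8, 2).

Rothe diagram D(w) (13 cells), 4 SE-corners (essential conditions):

[(3, 6, 2), (4, 5, 2), (5, 3, 1), (7, 2, 1)]


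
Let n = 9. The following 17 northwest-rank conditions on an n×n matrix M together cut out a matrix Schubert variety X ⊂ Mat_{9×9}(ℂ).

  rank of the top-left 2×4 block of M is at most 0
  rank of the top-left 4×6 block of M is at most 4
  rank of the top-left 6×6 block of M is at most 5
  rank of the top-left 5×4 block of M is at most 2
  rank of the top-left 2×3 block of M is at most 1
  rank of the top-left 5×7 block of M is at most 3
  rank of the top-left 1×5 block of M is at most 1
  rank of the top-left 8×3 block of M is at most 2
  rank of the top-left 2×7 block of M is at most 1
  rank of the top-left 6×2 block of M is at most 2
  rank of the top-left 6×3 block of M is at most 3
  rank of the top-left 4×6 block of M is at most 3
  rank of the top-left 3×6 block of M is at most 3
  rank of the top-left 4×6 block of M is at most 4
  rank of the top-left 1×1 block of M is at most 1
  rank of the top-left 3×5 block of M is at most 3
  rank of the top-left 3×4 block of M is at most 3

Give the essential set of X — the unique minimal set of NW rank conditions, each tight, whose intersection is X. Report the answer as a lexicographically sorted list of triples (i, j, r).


Recovering R(i,j) via the rank-extension bound from the 17 conditions:

  0, 0, 0, 0, 1, 1, 1, 1, 1
  0, 0, 0, 0, 1, 1, 1, 2, 2
  1, 1, 1, 1, 2, 2, 2, 3, 3
  1, 2, 2, 2, 3, 3, 3, 4, 4
  1, 2, 2, 2, 3, 3, 3, 4, 5
  1, 2, 2, 3, 4, 4, 4, 5, 6
  1, 2, 2, 3, 4, 5, 5, 6, 7
  1, 2, 2, 3, 4, 5, 6, 7, 8
  1, 2, 3, 4, 5, 6, 7, 8, 9

the unique w with this rank table is (5, 8, 1, 2, 9, 4, 6, 7, 3).

D(w) has 17 cells with 5 SE-corners; essential set:

[(2, 4, 0), (2, 7, 1), (5, 4, 2), (5, 7, 3), (8, 3, 2)]


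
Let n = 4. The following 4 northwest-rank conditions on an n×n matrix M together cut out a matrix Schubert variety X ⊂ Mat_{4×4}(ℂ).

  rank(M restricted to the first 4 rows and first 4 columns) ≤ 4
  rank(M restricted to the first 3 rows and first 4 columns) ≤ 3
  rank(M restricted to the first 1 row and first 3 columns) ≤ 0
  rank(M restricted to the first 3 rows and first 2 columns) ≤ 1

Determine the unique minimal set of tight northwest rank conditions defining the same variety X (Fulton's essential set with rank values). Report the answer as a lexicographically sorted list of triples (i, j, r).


The tightest implied rank at each (i,j), from the 4 conditions:

  row 1: 0, 0, 0, 1
  row 2: 1, 1, 1, 2
  row 3: 1, 1, 2, 3
  row 4: 1, 2, 3, 4

giving w = (4, 1, 3, 2) via Δ²R.

2 SE-corners of the 4-cell Rothe diagram give Ess(w):

[(1, 3, 0), (3, 2, 1)]


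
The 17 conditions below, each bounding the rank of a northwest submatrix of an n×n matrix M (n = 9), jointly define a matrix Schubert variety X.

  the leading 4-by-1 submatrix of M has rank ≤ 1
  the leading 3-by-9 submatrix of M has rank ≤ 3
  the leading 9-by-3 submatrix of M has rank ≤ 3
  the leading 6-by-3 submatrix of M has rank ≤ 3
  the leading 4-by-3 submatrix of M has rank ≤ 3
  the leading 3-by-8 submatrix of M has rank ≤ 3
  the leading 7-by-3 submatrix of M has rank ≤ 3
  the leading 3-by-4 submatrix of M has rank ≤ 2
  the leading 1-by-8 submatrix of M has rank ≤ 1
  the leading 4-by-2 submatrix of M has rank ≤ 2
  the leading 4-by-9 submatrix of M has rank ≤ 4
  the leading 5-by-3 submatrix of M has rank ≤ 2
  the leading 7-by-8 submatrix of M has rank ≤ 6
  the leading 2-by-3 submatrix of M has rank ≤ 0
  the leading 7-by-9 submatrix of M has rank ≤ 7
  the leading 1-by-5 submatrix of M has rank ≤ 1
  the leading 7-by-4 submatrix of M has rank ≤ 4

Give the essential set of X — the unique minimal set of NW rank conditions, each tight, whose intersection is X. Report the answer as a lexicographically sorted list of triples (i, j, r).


Propagating the 17 rank bounds to every northwest block:

  row 1: 0, 0, 0, 1, 1, 1, 1, 1, 1
  row 2: 0, 0, 0, 1, 2, 2, 2, 2, 2
  row 3: 1, 1, 1, 2, 3, 3, 3, 3, 3
  row 4: 1, 2, 2, 3, 4, 4, 4, 4, 4
  row 5: 1, 2, 2, 3, 4, 5, 5, 5, 5
  row 6: 1, 2, 3, 4, 5, 6, 6, 6, 6
  row 7: 1, 2, 3, 4, 5, 6, 6, 6, 7
  row 8: 1, 2, 3, 4, 5, 6, 7, 7, 8
  row 9: 1, 2, 3, 4, 5, 6, 7, 8, 9

hence w(1..9) = (4, 5, 1, 2, 6, 3, 9, 7, 8).

|D(w)|=9, |Ess(w)|=3:

[(2, 3, 0), (5, 3, 2), (7, 8, 6)]


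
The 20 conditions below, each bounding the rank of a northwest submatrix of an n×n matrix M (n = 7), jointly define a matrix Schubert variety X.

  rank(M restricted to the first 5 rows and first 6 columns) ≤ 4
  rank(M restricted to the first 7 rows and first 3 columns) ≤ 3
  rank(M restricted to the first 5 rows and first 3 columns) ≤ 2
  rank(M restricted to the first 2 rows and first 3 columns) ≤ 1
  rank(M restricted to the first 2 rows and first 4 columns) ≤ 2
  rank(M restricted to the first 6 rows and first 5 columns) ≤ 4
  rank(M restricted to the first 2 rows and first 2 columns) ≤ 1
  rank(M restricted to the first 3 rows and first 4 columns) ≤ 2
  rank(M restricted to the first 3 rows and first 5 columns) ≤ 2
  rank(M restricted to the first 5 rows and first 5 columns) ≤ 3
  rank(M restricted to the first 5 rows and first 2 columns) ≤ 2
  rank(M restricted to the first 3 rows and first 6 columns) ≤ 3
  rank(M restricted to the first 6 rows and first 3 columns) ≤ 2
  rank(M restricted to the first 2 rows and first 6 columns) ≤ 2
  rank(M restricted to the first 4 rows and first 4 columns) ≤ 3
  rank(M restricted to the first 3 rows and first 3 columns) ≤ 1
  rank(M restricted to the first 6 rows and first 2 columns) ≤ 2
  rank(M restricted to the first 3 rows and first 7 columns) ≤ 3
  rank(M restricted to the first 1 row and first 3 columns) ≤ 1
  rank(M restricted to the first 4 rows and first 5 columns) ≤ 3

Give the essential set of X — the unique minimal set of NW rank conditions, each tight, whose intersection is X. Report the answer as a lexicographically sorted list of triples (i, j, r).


Recovering R(i,j) via the rank-extension bound from the 20 conditions:

  row 1: 1 | 1 | 1 | 1 | 1 | 1 | 1
  row 2: 1 | 1 | 1 | 2 | 2 | 2 | 2
  row 3: 1 | 1 | 1 | 2 | 2 | 3 | 3
  row 4: 1 | 2 | 2 | 3 | 3 | 4 | 4
  row 5: 1 | 2 | 2 | 3 | 3 | 4 | 5
  row 6: 1 | 2 | 2 | 3 | 4 | 5 | 6
  row 7: 1 | 2 | 3 | 4 | 5 | 6 | 7

the unique w with this rank table is (1, 4, 6, 2, 7, 5, 3).

ℓ(w)=8; the 4 essential cells (i,j,r):

[(3, 3, 1), (3, 5, 2), (5, 5, 3), (6, 3, 2)]


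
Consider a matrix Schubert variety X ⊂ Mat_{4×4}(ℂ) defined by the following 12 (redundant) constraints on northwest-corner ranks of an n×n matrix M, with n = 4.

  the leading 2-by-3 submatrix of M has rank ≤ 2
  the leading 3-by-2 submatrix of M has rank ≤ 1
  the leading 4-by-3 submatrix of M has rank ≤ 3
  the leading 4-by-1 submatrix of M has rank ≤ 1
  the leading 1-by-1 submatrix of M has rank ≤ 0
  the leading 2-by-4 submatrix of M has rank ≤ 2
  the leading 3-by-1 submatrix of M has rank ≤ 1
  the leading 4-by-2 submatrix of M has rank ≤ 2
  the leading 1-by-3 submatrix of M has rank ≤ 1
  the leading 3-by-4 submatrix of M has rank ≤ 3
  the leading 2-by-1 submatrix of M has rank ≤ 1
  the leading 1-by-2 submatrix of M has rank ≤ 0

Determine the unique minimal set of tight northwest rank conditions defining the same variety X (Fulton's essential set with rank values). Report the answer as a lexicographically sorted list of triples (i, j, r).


The tightest implied rank at each (i,j), from the 12 conditions:

  0  0  1  1
  1  1  2  2
  1  1  2  3
  1  2  3  4

the unique w with this rank table is (3, 1, 4, 2).

|D(w)|=3, |Ess(w)|=2:

[(1, 2, 0), (3, 2, 1)]


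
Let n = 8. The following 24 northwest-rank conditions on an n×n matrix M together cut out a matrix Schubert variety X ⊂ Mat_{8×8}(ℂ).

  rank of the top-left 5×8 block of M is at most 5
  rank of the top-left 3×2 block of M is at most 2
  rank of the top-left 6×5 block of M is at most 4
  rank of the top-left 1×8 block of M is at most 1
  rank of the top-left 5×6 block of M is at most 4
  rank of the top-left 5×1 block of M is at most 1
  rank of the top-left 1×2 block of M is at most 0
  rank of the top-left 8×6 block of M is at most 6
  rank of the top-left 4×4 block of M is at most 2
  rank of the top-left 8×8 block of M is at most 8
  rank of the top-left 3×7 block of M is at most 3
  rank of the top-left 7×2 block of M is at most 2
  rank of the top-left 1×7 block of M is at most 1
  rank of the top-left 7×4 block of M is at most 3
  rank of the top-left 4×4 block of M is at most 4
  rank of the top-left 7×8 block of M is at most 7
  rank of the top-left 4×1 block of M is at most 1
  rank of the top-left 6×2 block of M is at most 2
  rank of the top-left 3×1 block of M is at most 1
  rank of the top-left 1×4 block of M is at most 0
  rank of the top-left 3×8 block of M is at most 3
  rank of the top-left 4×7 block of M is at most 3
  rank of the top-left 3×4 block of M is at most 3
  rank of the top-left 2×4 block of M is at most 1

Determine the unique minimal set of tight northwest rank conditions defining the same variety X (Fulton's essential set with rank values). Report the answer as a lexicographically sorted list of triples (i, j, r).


Reconstructing r_w from the 24 given conditions:

  R[1]: 0 | 0 | 0 | 0 | 1 | 1 | 1 | 1
  R[2]: 1 | 1 | 1 | 1 | 2 | 2 | 2 | 2
  R[3]: 1 | 2 | 2 | 2 | 3 | 3 | 3 | 3
  R[4]: 1 | 2 | 2 | 2 | 3 | 3 | 3 | 4
  R[5]: 1 | 2 | 3 | 3 | 4 | 4 | 4 | 5
  R[6]: 1 | 2 | 3 | 3 | 4 | 5 | 5 | 6
  R[7]: 1 | 2 | 3 | 3 | 4 | 5 | 6 | 7
  R[8]: 1 | 2 | 3 | 4 | 5 | 6 | 7 | 8

so w = (5, 1, 2, 8, 3, 6, 7, 4).

Fulton essential set (4 of the 10 Rothe cells):

[(1, 4, 0), (4, 4, 2), (4, 7, 3), (7, 4, 3)]


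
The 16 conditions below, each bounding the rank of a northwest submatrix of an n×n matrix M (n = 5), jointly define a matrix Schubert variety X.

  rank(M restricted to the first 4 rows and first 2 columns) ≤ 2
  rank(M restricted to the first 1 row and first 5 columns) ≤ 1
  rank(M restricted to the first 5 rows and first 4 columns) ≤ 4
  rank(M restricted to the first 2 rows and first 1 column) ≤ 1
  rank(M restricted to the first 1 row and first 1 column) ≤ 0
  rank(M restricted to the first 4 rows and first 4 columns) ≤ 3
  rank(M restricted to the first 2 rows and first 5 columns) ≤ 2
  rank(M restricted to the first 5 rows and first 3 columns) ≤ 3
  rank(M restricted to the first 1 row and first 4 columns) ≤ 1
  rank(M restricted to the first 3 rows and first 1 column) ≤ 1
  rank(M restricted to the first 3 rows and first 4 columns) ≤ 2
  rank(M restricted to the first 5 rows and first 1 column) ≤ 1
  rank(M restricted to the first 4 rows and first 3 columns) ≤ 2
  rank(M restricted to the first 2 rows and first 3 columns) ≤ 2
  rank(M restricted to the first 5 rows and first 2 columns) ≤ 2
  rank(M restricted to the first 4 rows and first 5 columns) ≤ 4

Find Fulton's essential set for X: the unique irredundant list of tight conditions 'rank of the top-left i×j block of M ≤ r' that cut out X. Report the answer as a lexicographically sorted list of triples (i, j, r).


Recovering R(i,j) via the rank-extension bound from the 16 conditions:

  row 1: 0  1  1  1  1
  row 2: 1  2  2  2  2
  row 3: 1  2  2  2  3
  row 4: 1  2  2  3  4
  row 5: 1  2  3  4  5

second differences of R give the permutation w = (2, 1, 5, 4, 3).

Fulton essential set (3 of the 4 Rothe cells):

[(1, 1, 0), (3, 4, 2), (4, 3, 2)]


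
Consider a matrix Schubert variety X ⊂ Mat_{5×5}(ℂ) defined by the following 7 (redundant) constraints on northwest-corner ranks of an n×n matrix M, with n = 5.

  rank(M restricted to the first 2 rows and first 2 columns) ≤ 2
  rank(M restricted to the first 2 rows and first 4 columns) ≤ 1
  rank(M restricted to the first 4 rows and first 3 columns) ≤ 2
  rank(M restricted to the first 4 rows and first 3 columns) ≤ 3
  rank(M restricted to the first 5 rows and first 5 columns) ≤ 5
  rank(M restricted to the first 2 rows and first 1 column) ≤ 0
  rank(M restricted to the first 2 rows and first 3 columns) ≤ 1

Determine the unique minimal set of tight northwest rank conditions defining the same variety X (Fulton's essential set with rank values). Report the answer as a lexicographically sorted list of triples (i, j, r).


Propagating the 7 rank bounds to every northwest block:

  i=1: 0  1  1  1  1
  i=2: 0  1  1  1  2
  i=3: 1  2  2  2  3
  i=4: 1  2  2  3  4
  i=5: 1  2  3  4  5

the unique w with this rank table is (2, 5, 1, 4, 3).

Fulton essential set (3 of the 5 Rothe cells):

[(2, 1, 0), (2, 4, 1), (4, 3, 2)]


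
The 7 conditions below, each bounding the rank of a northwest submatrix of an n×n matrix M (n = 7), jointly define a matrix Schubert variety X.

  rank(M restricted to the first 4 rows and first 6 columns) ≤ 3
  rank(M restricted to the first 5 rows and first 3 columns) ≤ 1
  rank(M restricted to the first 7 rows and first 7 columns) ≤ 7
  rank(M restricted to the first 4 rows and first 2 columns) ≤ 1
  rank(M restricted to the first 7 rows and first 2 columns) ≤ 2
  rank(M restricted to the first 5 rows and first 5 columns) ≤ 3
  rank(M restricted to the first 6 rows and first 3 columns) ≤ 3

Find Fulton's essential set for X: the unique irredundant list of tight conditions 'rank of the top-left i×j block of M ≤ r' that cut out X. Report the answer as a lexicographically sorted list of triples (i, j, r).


Rank table r_w(7×7) implied by the 7 constraints:

  i=1: 1 | 1 | 1 | 1 | 1 | 1 | 1
  i=2: 1 | 1 | 1 | 2 | 2 | 2 | 2
  i=3: 1 | 1 | 1 | 2 | 3 | 3 | 3
  i=4: 1 | 1 | 1 | 2 | 3 | 3 | 4
  i=5: 1 | 1 | 1 | 2 | 3 | 4 | 5
  i=6: 1 | 2 | 2 | 3 | 4 | 5 | 6
  i=7: 1 | 2 | 3 | 4 | 5 | 6 | 7

hence w(1..7) = (1, 4, 5, 7, 6, 2, 3).

Fulton essential set (2 of the 9 Rothe cells):

[(4, 6, 3), (5, 3, 1)]


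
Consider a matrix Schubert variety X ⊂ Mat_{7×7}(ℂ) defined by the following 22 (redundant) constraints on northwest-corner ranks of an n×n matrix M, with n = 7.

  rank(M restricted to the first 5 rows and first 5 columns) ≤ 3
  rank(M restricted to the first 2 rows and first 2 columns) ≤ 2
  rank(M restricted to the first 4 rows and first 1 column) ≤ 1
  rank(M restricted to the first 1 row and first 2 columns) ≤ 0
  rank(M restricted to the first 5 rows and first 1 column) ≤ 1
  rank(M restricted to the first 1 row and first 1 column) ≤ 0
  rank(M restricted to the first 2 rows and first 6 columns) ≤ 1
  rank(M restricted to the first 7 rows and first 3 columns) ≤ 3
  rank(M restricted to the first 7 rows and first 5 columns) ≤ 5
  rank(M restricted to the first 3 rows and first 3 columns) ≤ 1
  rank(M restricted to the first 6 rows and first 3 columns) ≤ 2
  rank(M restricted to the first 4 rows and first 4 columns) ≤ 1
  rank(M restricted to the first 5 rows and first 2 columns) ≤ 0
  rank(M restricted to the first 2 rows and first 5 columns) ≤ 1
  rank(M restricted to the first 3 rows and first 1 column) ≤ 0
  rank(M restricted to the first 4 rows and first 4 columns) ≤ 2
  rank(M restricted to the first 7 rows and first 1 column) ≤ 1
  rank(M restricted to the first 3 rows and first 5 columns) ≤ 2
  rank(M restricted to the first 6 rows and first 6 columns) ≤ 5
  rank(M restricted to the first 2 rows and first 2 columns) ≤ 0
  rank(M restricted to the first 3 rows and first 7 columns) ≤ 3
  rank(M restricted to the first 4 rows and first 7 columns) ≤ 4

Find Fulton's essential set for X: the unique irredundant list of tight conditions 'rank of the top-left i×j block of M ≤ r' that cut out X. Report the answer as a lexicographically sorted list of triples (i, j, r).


Propagating the 22 rank bounds to every northwest block:

  0, 0, 1, 1, 1, 1, 1
  0, 0, 1, 1, 1, 1, 2
  0, 0, 1, 1, 2, 2, 3
  0, 0, 1, 1, 2, 3, 4
  0, 0, 1, 2, 3, 4, 5
  1, 1, 2, 3, 4, 5, 6
  1, 2, 3, 4, 5, 6, 7

reading off 1-entries of Δ²R: w = (3, 7, 5, 6, 4, 1, 2).

Rothe diagram D(w) (15 cells), 3 SE-corners (essential conditions):

[(2, 6, 1), (4, 4, 1), (5, 2, 0)]


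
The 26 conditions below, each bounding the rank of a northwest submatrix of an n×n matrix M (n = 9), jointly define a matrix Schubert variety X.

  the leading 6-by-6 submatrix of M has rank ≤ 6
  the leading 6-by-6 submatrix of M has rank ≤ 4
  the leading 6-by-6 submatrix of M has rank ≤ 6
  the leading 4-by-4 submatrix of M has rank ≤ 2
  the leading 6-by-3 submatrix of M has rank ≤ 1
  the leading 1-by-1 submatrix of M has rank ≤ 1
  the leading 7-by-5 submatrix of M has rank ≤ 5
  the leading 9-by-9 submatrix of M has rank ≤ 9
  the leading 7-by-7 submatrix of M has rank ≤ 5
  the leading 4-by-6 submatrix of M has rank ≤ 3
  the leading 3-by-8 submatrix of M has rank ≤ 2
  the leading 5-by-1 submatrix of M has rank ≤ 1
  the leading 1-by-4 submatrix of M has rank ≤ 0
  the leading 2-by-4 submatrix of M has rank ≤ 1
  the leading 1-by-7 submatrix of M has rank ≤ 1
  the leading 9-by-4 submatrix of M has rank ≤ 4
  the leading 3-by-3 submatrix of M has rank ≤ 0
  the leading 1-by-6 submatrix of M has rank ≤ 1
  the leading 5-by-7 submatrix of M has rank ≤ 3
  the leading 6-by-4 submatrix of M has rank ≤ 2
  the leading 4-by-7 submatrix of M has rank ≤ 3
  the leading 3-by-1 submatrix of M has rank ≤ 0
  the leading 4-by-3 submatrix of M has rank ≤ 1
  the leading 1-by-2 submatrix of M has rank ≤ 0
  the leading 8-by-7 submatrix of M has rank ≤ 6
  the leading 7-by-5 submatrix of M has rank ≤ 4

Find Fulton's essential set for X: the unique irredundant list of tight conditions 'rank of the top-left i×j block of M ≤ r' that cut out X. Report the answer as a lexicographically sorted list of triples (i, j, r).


Propagating the 26 rank bounds to every northwest block:

  R[1]: 0  0  0  0  1  1  1  1  1
  R[2]: 0  0  0  1  2  2  2  2  2
  R[3]: 0  0  0  1  2  2  2  2  3
  R[4]: 1  1  1  2  3  3  3  3  4
  R[5]: 1  1  1  2  3  3  3  4  5
  R[6]: 1  1  1  2  3  4  4  5  6
  R[7]: 1  2  2  3  4  5  5  6  7
  R[8]: 1  2  3  4  5  6  6  7  8
  R[9]: 1  2  3  4  5  6  7  8  9

so w = (5, 4, 9, 1, 8, 6, 2, 3, 7).

D(w) has 19 cells with 5 SE-corners; essential set:

[(1, 4, 0), (3, 3, 0), (3, 8, 2), (5, 7, 3), (6, 3, 1)]


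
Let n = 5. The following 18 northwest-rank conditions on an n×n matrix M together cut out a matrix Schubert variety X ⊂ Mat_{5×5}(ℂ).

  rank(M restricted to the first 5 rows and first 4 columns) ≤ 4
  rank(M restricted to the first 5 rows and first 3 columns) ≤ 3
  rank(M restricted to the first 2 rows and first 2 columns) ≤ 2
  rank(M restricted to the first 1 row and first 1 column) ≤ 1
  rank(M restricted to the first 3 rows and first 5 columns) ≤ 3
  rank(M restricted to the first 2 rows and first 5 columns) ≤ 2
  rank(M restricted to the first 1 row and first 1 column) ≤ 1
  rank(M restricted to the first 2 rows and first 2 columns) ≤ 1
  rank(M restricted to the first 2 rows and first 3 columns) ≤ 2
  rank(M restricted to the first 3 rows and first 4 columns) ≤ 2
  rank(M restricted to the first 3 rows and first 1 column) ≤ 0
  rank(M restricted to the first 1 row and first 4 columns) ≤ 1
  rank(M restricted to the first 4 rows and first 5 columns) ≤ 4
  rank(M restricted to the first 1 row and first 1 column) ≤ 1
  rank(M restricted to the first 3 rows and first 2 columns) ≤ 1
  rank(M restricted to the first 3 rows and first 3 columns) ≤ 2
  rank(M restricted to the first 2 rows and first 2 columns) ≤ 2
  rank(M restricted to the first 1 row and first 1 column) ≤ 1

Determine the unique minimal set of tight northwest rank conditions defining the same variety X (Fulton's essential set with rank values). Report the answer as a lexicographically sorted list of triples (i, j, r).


Computing R[i][j] = min implied NW-rank bound (n=5, 18 conditions):

  i=1: 0, 1, 1, 1, 1
  i=2: 0, 1, 2, 2, 2
  i=3: 0, 1, 2, 2, 3
  i=4: 1, 2, 3, 3, 4
  i=5: 1, 2, 3, 4, 5

hence w(1..5) = (2, 3, 5, 1, 4).

|D(w)|=4, |Ess(w)|=2:

[(3, 1, 0), (3, 4, 2)]


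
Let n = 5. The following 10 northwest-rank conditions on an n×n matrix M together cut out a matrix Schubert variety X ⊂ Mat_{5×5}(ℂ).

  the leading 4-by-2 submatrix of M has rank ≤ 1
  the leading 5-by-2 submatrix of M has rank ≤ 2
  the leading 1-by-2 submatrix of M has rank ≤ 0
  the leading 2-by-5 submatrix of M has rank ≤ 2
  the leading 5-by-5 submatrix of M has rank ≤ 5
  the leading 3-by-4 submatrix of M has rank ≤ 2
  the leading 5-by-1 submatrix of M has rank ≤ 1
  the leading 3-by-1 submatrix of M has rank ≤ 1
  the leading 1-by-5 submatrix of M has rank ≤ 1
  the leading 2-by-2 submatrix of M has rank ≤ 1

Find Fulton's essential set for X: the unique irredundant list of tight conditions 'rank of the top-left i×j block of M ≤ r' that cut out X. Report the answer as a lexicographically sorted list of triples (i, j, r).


Reconstructing r_w from the 10 given conditions:

  R[1]: 0 | 0 | 1 | 1 | 1
  R[2]: 1 | 1 | 2 | 2 | 2
  R[3]: 1 | 1 | 2 | 2 | 3
  R[4]: 1 | 1 | 2 | 3 | 4
  R[5]: 1 | 2 | 3 | 4 | 5

hence w(1..5) = (3, 1, 5, 4, 2).

D(w) has 5 cells with 3 SE-corners; essential set:

[(1, 2, 0), (3, 4, 2), (4, 2, 1)]


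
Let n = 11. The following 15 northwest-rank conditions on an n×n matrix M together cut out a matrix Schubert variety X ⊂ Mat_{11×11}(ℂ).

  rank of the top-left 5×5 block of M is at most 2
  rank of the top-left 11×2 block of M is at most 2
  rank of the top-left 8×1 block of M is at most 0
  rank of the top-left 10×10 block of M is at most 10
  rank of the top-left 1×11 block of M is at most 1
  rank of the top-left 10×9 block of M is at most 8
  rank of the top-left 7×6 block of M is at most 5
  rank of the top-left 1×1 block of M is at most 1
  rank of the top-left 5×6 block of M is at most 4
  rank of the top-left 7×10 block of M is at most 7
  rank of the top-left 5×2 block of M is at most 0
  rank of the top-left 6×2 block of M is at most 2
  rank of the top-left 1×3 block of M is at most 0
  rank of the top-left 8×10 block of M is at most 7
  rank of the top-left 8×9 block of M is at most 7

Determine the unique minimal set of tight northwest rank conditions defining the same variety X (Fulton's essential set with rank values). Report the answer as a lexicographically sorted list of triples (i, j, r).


Rank table r_w(11×11) implied by the 15 constraints:

  i=1: 0  0  0  1  1  1  1  1  1  1  1
  i=2: 0  0  1  2  2  2  2  2  2  2  2
  i=3: 0  0  1  2  2  3  3  3  3  3  3
  i=4: 0  0  1  2  2  3  4  4  4  4  4
  i=5: 0  0  1  2  2  3  4  5  5  5  5
  i=6: 0  1  2  3  3  4  5  6  6  6  6
  i=7: 0  1  2  3  4  5  6  7  7  7  7
  i=8: 0  1  2  3  4  5  6  7  7  7  8
  i=9: 1  2  3  4  5  6  7  8  8  8  9
  i=10: 1  2  3  4  5  6  7  8  8  9  10
  i=11: 1  2  3  4  5  6  7  8  9  10  11

so w = (4, 3, 6, 7, 8, 2, 5, 11, 1, 10, 9).

6 SE-corners of the 20-cell Rothe diagram give Ess(w):

[(1, 3, 0), (5, 2, 0), (5, 5, 2), (8, 1, 0), (8, 10, 7), (10, 9, 8)]


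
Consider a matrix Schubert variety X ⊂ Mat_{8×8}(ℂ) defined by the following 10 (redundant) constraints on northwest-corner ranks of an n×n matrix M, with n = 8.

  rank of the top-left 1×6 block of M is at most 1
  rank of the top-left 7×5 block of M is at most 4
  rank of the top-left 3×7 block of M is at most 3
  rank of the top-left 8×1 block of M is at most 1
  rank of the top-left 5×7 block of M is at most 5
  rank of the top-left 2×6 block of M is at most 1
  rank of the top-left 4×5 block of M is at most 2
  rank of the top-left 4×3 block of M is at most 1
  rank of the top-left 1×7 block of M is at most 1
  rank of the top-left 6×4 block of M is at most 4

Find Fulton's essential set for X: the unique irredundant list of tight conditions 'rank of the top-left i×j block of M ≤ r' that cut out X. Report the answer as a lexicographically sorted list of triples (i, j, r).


Propagating the 10 rank bounds to every northwest block:

  i=1: 1, 1, 1, 1, 1, 1, 1, 1
  i=2: 1, 1, 1, 1, 1, 1, 2, 2
  i=3: 1, 1, 1, 2, 2, 2, 3, 3
  i=4: 1, 1, 1, 2, 2, 3, 4, 4
  i=5: 1, 2, 2, 3, 3, 4, 5, 5
  i=6: 1, 2, 3, 4, 4, 5, 6, 6
  i=7: 1, 2, 3, 4, 4, 5, 6, 7
  i=8: 1, 2, 3, 4, 5, 6, 7, 8

second differences of R give the permutation w = (1, 7, 4, 6, 2, 3, 8, 5).

D(w) has 11 cells with 4 SE-corners; essential set:

[(2, 6, 1), (4, 3, 1), (4, 5, 2), (7, 5, 4)]


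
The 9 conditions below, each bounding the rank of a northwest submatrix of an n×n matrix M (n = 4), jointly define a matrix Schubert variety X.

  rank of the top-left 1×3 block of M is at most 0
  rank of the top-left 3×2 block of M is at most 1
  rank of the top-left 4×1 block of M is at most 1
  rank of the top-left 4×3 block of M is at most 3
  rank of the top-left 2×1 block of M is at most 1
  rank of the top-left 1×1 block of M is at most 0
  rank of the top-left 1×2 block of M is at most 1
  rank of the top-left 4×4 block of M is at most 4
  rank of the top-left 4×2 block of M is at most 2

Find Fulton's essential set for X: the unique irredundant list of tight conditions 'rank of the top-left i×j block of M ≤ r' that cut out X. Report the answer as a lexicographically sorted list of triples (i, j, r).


Reconstructing r_w from the 9 given conditions:

  i=1: 0 | 0 | 0 | 1
  i=2: 1 | 1 | 1 | 2
  i=3: 1 | 1 | 2 | 3
  i=4: 1 | 2 | 3 | 4

hence w(1..4) = (4, 1, 3, 2).

ℓ(w)=4; the 2 essential cells (i,j,r):

[(1, 3, 0), (3, 2, 1)]


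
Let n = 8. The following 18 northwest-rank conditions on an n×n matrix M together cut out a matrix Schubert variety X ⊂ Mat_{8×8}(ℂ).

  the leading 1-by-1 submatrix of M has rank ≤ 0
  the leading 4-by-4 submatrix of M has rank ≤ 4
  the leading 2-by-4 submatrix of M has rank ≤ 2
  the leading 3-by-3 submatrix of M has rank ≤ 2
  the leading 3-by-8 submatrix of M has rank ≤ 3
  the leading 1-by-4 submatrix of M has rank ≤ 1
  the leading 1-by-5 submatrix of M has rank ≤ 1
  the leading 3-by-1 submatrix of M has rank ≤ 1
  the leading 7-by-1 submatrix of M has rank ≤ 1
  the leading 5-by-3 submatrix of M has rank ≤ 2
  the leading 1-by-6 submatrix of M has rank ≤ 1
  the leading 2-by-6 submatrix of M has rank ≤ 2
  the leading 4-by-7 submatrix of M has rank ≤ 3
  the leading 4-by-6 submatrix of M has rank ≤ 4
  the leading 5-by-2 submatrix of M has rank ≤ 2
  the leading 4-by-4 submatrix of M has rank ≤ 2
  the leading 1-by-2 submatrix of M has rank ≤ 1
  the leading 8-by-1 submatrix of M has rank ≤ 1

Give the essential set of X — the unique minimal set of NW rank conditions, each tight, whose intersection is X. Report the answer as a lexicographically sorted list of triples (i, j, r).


Recovering R(i,j) via the rank-extension bound from the 18 conditions:

  row 1: 0 1 1 1 1 1 1 1
  row 2: 1 2 2 2 2 2 2 2
  row 3: 1 2 2 2 3 3 3 3
  row 4: 1 2 2 2 3 3 3 4
  row 5: 1 2 2 3 4 4 4 5
  row 6: 1 2 3 4 5 5 5 6
  row 7: 1 2 3 4 5 6 6 7
  row 8: 1 2 3 4 5 6 7 8

the unique w with this rank table is (2, 1, 5, 8, 4, 3, 6, 7).

ℓ(w)=8; the 4 essential cells (i,j,r):

[(1, 1, 0), (4, 4, 2), (4, 7, 3), (5, 3, 2)]


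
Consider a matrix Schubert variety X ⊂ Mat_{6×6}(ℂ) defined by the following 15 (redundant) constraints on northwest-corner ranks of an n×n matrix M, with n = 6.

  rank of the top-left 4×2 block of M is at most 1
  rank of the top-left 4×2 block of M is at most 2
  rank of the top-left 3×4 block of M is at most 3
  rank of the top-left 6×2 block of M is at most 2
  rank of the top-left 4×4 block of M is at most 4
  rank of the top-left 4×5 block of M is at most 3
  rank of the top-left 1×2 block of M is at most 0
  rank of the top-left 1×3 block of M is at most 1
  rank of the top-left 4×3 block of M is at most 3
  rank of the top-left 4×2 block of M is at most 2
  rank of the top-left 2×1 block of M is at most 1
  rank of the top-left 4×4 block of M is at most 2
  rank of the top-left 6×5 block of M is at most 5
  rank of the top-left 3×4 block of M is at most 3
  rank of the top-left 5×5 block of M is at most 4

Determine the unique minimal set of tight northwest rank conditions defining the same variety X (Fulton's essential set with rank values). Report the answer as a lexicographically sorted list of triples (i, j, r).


Recovering R(i,j) via the rank-extension bound from the 15 conditions:

  row 1: 0  0  1  1  1  1
  row 2: 1  1  2  2  2  2
  row 3: 1  1  2  2  3  3
  row 4: 1  1  2  2  3  4
  row 5: 1  2  3  3  4  5
  row 6: 1  2  3  4  5  6

giving w = (3, 1, 5, 6, 2, 4) via Δ²R.

D(w) has 6 cells with 3 SE-corners; essential set:

[(1, 2, 0), (4, 2, 1), (4, 4, 2)]


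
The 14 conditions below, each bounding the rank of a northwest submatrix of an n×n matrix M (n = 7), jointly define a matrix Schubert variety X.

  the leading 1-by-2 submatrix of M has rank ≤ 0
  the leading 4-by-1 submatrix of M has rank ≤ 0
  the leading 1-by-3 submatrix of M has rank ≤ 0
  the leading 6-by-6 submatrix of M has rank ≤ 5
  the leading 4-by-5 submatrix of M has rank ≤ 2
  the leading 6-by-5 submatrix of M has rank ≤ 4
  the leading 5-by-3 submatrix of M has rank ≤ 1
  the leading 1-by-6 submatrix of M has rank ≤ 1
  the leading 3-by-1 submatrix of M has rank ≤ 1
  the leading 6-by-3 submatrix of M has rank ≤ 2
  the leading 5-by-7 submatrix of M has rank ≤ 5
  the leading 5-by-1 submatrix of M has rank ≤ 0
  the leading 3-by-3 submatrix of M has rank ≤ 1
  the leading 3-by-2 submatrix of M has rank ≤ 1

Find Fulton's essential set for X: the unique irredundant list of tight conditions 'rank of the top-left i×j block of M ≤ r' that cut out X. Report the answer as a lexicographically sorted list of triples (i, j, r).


Computing R[i][j] = min implied NW-rank bound (n=7, 14 conditions):

  i=1: 0  0  0  1  1  1  1
  i=2: 0  1  1  2  2  2  2
  i=3: 0  1  1  2  2  3  3
  i=4: 0  1  1  2  2  3  4
  i=5: 0  1  1  2  3  4  5
  i=6: 1  2  2  3  4  5  6
  i=7: 1  2  3  4  5  6  7

so w = (4, 2, 6, 7, 5, 1, 3).

4 SE-corners of the 12-cell Rothe diagram give Ess(w):

[(1, 3, 0), (4, 5, 2), (5, 1, 0), (5, 3, 1)]


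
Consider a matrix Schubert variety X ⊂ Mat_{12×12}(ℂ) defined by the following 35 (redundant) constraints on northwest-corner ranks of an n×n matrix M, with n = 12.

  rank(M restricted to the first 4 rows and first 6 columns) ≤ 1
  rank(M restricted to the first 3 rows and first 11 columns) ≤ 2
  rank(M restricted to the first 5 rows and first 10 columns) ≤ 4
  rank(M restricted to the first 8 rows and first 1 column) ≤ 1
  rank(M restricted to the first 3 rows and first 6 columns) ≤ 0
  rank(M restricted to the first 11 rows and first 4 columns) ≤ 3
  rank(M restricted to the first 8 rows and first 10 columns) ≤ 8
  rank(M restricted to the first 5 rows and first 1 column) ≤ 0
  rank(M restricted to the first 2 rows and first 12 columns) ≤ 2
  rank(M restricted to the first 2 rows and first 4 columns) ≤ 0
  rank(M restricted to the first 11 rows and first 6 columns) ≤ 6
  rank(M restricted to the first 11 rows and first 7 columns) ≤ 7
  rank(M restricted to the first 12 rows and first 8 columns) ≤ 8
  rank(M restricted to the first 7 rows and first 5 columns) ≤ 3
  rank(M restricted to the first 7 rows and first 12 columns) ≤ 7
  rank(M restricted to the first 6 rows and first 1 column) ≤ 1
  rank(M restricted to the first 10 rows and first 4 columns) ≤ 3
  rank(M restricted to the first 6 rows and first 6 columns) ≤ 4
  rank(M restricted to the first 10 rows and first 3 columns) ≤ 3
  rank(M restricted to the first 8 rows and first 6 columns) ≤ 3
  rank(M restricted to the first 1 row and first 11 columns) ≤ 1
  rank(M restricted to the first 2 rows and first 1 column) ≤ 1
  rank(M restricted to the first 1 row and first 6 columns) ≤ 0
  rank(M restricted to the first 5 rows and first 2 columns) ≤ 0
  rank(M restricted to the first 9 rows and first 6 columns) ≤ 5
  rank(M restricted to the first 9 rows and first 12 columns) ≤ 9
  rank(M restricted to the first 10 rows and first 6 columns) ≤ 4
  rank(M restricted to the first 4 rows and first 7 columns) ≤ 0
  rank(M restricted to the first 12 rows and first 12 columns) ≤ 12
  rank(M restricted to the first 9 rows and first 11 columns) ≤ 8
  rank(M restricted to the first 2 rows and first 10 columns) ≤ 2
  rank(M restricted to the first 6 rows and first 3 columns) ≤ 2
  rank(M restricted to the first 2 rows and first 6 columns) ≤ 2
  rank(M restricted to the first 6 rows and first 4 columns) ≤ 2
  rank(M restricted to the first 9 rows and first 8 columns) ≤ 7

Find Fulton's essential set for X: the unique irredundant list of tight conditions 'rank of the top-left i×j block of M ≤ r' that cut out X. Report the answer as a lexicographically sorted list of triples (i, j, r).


Propagating the 35 rank bounds to every northwest block:

  0 0 0 0 0 0 0 1 1 1 1 1
  0 0 0 0 0 0 0 1 2 2 2 2
  0 0 0 0 0 0 0 1 2 2 2 3
  0 0 0 0 0 0 0 1 2 3 3 4
  0 0 1 1 1 1 1 2 3 4 4 5
  1 1 2 2 2 2 2 3 4 5 5 6
  1 2 3 3 3 3 3 4 5 6 6 7
  1 2 3 3 3 3 4 5 6 7 7 8
  1 2 3 3 4 4 5 6 7 8 8 9
  1 2 3 3 4 4 5 6 7 8 9 10
  1 2 3 3 4 5 6 7 8 9 10 11
  1 2 3 4 5 6 7 8 9 10 11 12

second differences of R give the permutation w = (8, 9, 12, 10, 3, 1, 2, 7, 5, 11, 6, 4).

ℓ(w)=39; the 6 essential cells (i,j,r):

[(3, 11, 2), (4, 7, 0), (5, 2, 0), (8, 6, 3), (10, 6, 4), (11, 4, 3)]


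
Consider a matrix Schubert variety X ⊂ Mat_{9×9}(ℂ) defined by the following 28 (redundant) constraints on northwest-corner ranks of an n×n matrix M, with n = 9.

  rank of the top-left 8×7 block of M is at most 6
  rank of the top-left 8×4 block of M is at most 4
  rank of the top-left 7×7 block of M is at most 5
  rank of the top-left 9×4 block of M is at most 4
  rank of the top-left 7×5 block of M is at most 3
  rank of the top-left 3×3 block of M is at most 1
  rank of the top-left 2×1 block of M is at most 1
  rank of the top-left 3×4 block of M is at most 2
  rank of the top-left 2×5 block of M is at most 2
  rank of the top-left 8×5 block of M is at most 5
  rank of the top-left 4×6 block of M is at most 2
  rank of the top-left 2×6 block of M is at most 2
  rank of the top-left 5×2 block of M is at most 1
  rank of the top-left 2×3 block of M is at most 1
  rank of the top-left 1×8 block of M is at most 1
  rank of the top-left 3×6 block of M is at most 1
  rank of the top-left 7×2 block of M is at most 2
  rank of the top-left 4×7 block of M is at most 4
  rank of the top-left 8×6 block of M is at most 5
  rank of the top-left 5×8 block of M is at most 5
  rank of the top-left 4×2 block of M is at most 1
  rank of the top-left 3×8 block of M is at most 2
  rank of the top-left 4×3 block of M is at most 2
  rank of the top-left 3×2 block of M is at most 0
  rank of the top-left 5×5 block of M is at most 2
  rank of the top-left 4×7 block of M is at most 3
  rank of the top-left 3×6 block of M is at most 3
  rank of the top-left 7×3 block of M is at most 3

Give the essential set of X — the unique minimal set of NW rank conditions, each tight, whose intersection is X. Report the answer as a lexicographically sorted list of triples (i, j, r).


Reconstructing r_w from the 28 given conditions:

  R[1]: 0  0  1  1  1  1  1  1  1
  R[2]: 0  0  1  1  1  1  2  2  2
  R[3]: 0  0  1  1  1  1  2  2  3
  R[4]: 1  1  2  2  2  2  3  3  4
  R[5]: 1  1  2  2  2  3  4  4  5
  R[6]: 1  2  3  3  3  4  5  5  6
  R[7]: 1  2  3  3  3  4  5  6  7
  R[8]: 1  2  3  4  4  5  6  7  8
  R[9]: 1  2  3  4  5  6  7  8  9

the unique w with this rank table is (3, 7, 9, 1, 6, 2, 8, 4, 5).

D(w) has 18 cells with 6 SE-corners; essential set:

[(3, 2, 0), (3, 6, 1), (3, 8, 2), (5, 2, 1), (5, 5, 2), (7, 5, 3)]


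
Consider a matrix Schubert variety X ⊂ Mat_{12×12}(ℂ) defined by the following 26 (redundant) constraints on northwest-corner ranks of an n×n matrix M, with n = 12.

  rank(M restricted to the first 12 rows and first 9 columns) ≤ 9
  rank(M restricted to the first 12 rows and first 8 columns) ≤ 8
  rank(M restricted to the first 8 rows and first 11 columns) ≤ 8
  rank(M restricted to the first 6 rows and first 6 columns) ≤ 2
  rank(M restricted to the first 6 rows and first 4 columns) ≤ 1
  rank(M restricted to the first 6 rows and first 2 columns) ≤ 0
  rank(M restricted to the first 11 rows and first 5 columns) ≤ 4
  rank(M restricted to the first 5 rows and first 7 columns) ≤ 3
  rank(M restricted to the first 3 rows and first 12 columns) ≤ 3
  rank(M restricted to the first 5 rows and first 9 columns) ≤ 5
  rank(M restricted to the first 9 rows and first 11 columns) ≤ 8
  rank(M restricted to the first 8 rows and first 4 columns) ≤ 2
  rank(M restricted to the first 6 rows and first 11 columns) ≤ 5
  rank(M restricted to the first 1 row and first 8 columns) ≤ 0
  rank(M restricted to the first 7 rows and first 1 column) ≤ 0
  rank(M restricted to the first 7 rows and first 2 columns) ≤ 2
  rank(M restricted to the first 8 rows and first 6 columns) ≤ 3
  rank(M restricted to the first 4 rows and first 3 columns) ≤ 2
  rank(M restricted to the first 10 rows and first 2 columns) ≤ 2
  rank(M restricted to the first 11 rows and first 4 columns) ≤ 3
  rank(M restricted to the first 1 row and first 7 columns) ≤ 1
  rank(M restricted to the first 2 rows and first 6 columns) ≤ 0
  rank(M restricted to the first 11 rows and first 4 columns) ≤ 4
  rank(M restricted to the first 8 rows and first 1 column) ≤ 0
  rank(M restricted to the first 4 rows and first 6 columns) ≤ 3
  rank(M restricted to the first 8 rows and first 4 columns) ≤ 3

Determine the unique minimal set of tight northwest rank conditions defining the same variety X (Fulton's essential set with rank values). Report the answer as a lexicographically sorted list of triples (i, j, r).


The tightest implied rank at each (i,j), from the 26 conditions:

  i=1: 0  0  0  0  0  0  0  0  1  1  1  1
  i=2: 0  0  0  0  0  0  1  1  2  2  2  2
  i=3: 0  0  1  1  1  1  2  2  3  3  3  3
  i=4: 0  0  1  1  2  2  3  3  4  4  4  4
  i=5: 0  0  1  1  2  2  3  4  5  5  5  5
  i=6: 0  0  1  1  2  2  3  4  5  5  5  6
  i=7: 0  1  2  2  3  3  4  5  6  6  6  7
  i=8: 0  1  2  2  3  3  4  5  6  7  7  8
  i=9: 1  2  3  3  4  4  5  6  7  8  8  9
  i=10: 1  2  3  3  4  5  6  7  8  9  9  10
  i=11: 1  2  3  3  4  5  6  7  8  9  10  11
  i=12: 1  2  3  4  5  6  7  8  9  10  11  12

so w = (9, 7, 3, 5, 8, 12, 2, 10, 1, 6, 11, 4).

Rothe diagram D(w) (35 cells), 10 SE-corners (essential conditions):

[(1, 8, 0), (2, 6, 0), (6, 2, 0), (6, 4, 1), (6, 6, 2), (6, 11, 5), (8, 1, 0), (8, 4, 2), (8, 6, 3), (11, 4, 3)]
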